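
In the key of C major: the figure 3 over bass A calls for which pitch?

C

Counting 2 letter steps above A lands on C; in C major, that letter is C.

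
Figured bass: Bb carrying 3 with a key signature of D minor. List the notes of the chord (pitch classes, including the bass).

Bb, D, F

The written figures 3 are shorthand for 5/3: the 5 is implied.
A third above Bb in this key is D.
A fifth above Bb in this key is F.
Together with the bass Bb, this spells Bb major in root position.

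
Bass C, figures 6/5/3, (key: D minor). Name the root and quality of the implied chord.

A minor seventh

The figures 6/5/3 indicate a seventh chord in first inversion.
In first inversion the root lies a sixth above the bass: a sixth above C in D minor is A.
The chord tones are C, E, G, A, giving A minor seventh.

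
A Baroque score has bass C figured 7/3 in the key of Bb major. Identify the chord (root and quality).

C minor seventh

The figures 7/3 indicate a seventh chord in root position.
In root position the bass is the root, so the root is C.
The chord tones are C, Eb, G, Bb, giving C minor seventh.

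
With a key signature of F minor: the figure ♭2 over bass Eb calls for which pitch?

Fb

Counting 1 letter step above Eb lands on F; in F minor, that letter is F.
The b2 figure lowers it a semitone, giving Fb.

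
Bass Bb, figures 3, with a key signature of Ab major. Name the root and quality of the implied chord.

Bb minor

The figures 3 indicate a triad in root position.
In root position the bass is the root, so the root is Bb.
The chord tones are Bb, Db, F, giving Bb minor.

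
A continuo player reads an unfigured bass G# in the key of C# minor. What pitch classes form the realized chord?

G#, B, D#

An unfigured bass implies 5/3.
A third above G# in this key is B.
A fifth above G# in this key is D#.
Together with the bass G#, this spells G# minor in root position.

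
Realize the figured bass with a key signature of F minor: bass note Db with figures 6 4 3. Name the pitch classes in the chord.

A third above Db in this key is F.
A fourth above Db in this key is G.
A sixth above Db in this key is Bb.
Together with the bass Db, this spells G half-diminished seventh in second inversion.

Db, F, G, Bb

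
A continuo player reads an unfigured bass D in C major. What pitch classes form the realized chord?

An unfigured bass implies 5/3.
A third above D in this key is F.
A fifth above D in this key is A.
Together with the bass D, this spells D minor in root position.

D, F, A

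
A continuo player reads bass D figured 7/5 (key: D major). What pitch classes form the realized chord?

D, F#, A, C#

The written figures 7/5 are shorthand for 7/5/3: the 3 is implied.
A third above D in this key is F#.
A fifth above D in this key is A.
A seventh above D in this key is C#.
Together with the bass D, this spells D major seventh in root position.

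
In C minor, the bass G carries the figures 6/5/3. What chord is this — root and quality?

Eb major seventh

The figures 6/5/3 indicate a seventh chord in first inversion.
In first inversion the root lies a sixth above the bass: a sixth above G in C minor is Eb.
The chord tones are G, Bb, D, Eb, giving Eb major seventh.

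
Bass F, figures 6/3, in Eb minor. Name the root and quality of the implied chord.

The figures 6/3 indicate a triad in first inversion.
In first inversion the root lies a sixth above the bass: a sixth above F in Eb minor is Db.
The chord tones are F, Ab, Db, giving Db major.

Db major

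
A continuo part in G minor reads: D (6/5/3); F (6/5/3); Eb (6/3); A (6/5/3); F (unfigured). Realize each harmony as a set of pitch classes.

D, F, A, Bb | F, A, C, D | Eb, G, C | A, C, Eb, F | F, A, C

D (6/5/3): D, F, A, Bb.
F (6/5/3): F, A, C, D.
Eb (6/3): Eb, G, C.
A (6/5/3): A, C, Eb, F.
F (5/3): F, A, C.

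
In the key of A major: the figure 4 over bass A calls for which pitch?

D

Counting 3 letter steps above A lands on D; in A major, that letter is D.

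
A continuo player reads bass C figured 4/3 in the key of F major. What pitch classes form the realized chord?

The written figures 4/3 are shorthand for 6/4/3: the 6 is implied.
A third above C in this key is E.
A fourth above C in this key is F.
A sixth above C in this key is A.
Together with the bass C, this spells F major seventh in second inversion.

C, E, F, A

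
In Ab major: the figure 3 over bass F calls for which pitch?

Counting 2 letter steps above F lands on A; in Ab major, that letter is Ab.

Ab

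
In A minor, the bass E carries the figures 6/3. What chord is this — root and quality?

C major

The figures 6/3 indicate a triad in first inversion.
In first inversion the root lies a sixth above the bass: a sixth above E in A minor is C.
The chord tones are E, G, C, giving C major.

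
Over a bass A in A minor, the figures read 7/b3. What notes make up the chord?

The written figures 7/b3 are shorthand for 7/5/3: the 5 is implied.
A third above A in this key is C, lowered to Cb by the flat.
A fifth above A in this key is E.
A seventh above A in this key is G.

A, Cb, E, G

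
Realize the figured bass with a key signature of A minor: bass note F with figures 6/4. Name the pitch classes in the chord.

A fourth above F in this key is B.
A sixth above F in this key is D.
Together with the bass F, this spells B diminished in second inversion.

F, B, D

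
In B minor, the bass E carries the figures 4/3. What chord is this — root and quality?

A dominant seventh

The figures 4/3 indicate a seventh chord in second inversion.
In second inversion the root lies a fourth above the bass: a fourth above E in B minor is A.
The chord tones are E, G, A, C#, giving A dominant seventh.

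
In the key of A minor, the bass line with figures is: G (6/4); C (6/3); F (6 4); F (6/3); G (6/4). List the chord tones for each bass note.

G, C, E | C, E, A | F, B, D | F, A, D | G, C, E

G (6/4): G, C, E.
C (6/3): C, E, A.
F (6/4): F, B, D.
F (6/3): F, A, D.
G (6/4): G, C, E.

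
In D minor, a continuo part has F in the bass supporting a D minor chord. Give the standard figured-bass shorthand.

F is the third of D minor, so the chord is in first inversion.
A triad in first inversion is figured 6/3, conventionally abbreviated 6.

6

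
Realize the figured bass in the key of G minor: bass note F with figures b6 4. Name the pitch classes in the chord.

F, Bb, Db

A fourth above F in this key is Bb.
A sixth above F in this key is D, lowered to Db by the flat.
Together with the bass F, this spells Bb minor in second inversion.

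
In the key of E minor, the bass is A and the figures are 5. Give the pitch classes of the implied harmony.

The written figures 5 are shorthand for 5/3: the 3 is implied.
A third above A in this key is C.
A fifth above A in this key is E.
Together with the bass A, this spells A minor in root position.

A, C, E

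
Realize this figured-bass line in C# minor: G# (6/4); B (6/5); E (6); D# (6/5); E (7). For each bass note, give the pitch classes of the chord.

G#, C#, E | B, D#, F#, G# | E, G#, C# | D#, F#, A, B | E, G#, B, D#

G# (6/4): G#, C#, E.
B (6/5/3): B, D#, F#, G#.
E (6/3): E, G#, C#.
D# (6/5/3): D#, F#, A, B.
E (7/5/3): E, G#, B, D#.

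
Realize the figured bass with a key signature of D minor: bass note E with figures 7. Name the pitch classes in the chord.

The written figures 7 are shorthand for 7/5/3: the 5/3 are implied.
A third above E in this key is G.
A fifth above E in this key is Bb.
A seventh above E in this key is D.
Together with the bass E, this spells E half-diminished seventh in root position.

E, G, Bb, D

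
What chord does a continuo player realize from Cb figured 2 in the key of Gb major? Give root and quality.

Db dominant seventh

The figures 2 indicate a seventh chord in third inversion.
In third inversion the root lies a second above the bass: a second above Cb in Gb major is Db.
The chord tones are Cb, Db, F, Ab, giving Db dominant seventh.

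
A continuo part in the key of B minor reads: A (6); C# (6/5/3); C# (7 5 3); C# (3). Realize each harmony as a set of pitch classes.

A, C#, F# | C#, E, G, A | C#, E, G, B | C#, E, G

A (6/3): A, C#, F#.
C# (6/5/3): C#, E, G, A.
C# (7/5/3): C#, E, G, B.
C# (5/3): C#, E, G.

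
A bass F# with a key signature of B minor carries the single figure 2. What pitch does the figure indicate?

Counting 1 letter step above F# lands on G; in B minor, that letter is G.

G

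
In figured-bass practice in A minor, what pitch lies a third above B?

D

Counting 2 letter steps above B lands on D; in A minor, that letter is D.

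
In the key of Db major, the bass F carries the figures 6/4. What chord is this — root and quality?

The figures 6/4 indicate a triad in second inversion.
In second inversion the root lies a fourth above the bass: a fourth above F in Db major is Bb.
The chord tones are F, Bb, Db, giving Bb minor.

Bb minor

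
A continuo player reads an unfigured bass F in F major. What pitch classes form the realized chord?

F, A, C

An unfigured bass implies 5/3.
A third above F in this key is A.
A fifth above F in this key is C.
Together with the bass F, this spells F major in root position.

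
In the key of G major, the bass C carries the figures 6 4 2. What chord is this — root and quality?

The figures 6 4 2 indicate a seventh chord in third inversion.
In third inversion the root lies a second above the bass: a second above C in G major is D.
The chord tones are C, D, F#, A, giving D dominant seventh.

D dominant seventh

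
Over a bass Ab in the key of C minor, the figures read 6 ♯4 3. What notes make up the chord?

Ab, C, D#, F

A third above Ab in this key is C.
A fourth above Ab in this key is D, raised to D# by the sharp.
A sixth above Ab in this key is F.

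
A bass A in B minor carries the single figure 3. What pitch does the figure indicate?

C#

Counting 2 letter steps above A lands on C; in B minor, that letter is C#.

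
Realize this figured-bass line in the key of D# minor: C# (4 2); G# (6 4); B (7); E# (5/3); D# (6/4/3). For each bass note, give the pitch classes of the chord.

C# (6/4/2): C#, D#, F#, A#.
G# (6/4): G#, C#, E#.
B (7/5/3): B, D#, F#, A#.
E# (5/3): E#, G#, B.
D# (6/4/3): D#, F#, G#, B.

C#, D#, F#, A# | G#, C#, E# | B, D#, F#, A# | E#, G#, B | D#, F#, G#, B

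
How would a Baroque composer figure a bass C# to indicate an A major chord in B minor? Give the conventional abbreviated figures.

6

C# is the third of A major, so the chord is in first inversion.
A triad in first inversion is figured 6/3, conventionally abbreviated 6.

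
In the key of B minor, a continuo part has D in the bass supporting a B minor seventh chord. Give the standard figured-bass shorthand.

6/5

D is the third of B minor seventh, so the chord is in first inversion.
A seventh chord in first inversion is figured 6/5/3, conventionally abbreviated 6/5.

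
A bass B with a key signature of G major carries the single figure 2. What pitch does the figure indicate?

C

Counting 1 letter step above B lands on C; in G major, that letter is C.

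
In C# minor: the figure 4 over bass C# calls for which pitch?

Counting 3 letter steps above C# lands on F; in C# minor, that letter is F#.

F#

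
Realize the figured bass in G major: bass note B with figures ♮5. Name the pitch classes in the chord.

B, D, F

The written figures ♮5 are shorthand for 5/3: the 3 is implied.
A third above B in this key is D.
A fifth above B in this key is F#, made natural (F) by the ♮ figure.
Together with the bass B, this spells B diminished in root position.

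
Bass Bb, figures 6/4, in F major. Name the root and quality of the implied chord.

E diminished

The figures 6/4 indicate a triad in second inversion.
In second inversion the root lies a fourth above the bass: a fourth above Bb in F major is E.
The chord tones are Bb, E, G, giving E diminished.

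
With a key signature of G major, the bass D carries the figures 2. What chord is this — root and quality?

The figures 2 indicate a seventh chord in third inversion.
In third inversion the root lies a second above the bass: a second above D in G major is E.
The chord tones are D, E, G, B, giving E minor seventh.

E minor seventh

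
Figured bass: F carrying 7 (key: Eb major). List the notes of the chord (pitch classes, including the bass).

The written figures 7 are shorthand for 7/5/3: the 5/3 are implied.
A third above F in this key is Ab.
A fifth above F in this key is C.
A seventh above F in this key is Eb.
Together with the bass F, this spells F minor seventh in root position.

F, Ab, C, Eb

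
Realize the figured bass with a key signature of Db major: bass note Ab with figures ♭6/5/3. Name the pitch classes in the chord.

A third above Ab in this key is C.
A fifth above Ab in this key is Eb.
A sixth above Ab in this key is F, lowered to Fb by the flat.
Together with the bass Ab, this spells Fb augmented major seventh in first inversion.

Ab, C, Eb, Fb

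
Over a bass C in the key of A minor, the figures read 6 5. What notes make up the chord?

C, E, G, A

The written figures 6 5 are shorthand for 6/5/3: the 3 is implied.
A third above C in this key is E.
A fifth above C in this key is G.
A sixth above C in this key is A.
Together with the bass C, this spells A minor seventh in first inversion.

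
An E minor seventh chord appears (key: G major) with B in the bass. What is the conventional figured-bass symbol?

B is the fifth of E minor seventh, so the chord is in second inversion.
A seventh chord in second inversion is figured 6/4/3, conventionally abbreviated 4/3.

4/3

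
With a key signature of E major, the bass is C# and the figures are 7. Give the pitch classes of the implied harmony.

C#, E, G#, B

The written figures 7 are shorthand for 7/5/3: the 5/3 are implied.
A third above C# in this key is E.
A fifth above C# in this key is G#.
A seventh above C# in this key is B.
Together with the bass C#, this spells C# minor seventh in root position.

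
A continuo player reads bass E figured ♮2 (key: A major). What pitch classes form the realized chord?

E, F, A, C#

The written figures ♮2 are shorthand for 6/4/2: the 6/4 are implied.
A second above E in this key is F#, made natural (F) by the ♮ figure.
A fourth above E in this key is A.
A sixth above E in this key is C#.
Together with the bass E, this spells F augmented major seventh in third inversion.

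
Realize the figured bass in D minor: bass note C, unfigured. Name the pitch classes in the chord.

An unfigured bass implies 5/3.
A third above C in this key is E.
A fifth above C in this key is G.
Together with the bass C, this spells C major in root position.

C, E, G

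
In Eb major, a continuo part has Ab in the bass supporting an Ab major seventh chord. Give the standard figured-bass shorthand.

7

Ab is the root of Ab major seventh, so the chord is in root position.
A seventh chord in root position is figured 7/5/3, conventionally abbreviated 7.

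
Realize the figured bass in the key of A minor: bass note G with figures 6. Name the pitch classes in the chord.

G, B, E

The written figures 6 are shorthand for 6/3: the 3 is implied.
A third above G in this key is B.
A sixth above G in this key is E.
Together with the bass G, this spells E minor in first inversion.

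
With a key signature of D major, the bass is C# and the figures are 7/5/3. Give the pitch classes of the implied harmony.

A third above C# in this key is E.
A fifth above C# in this key is G.
A seventh above C# in this key is B.
Together with the bass C#, this spells C# half-diminished seventh in root position.

C#, E, G, B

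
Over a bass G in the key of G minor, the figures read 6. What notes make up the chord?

The written figures 6 are shorthand for 6/3: the 3 is implied.
A third above G in this key is Bb.
A sixth above G in this key is Eb.
Together with the bass G, this spells Eb major in first inversion.

G, Bb, Eb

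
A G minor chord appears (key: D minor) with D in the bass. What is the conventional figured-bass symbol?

D is the fifth of G minor, so the chord is in second inversion.
A triad in second inversion is figured 6/4, conventionally abbreviated 6/4.

6/4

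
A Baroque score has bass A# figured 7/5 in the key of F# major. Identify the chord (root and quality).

A# minor seventh

The figures 7/5 indicate a seventh chord in root position.
In root position the bass is the root, so the root is A#.
The chord tones are A#, C#, E#, G#, giving A# minor seventh.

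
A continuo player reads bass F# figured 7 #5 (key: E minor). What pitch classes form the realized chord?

The written figures 7 #5 are shorthand for 7/5/3: the 3 is implied.
A third above F# in this key is A.
A fifth above F# in this key is C, raised to C# by the sharp.
A seventh above F# in this key is E.
Together with the bass F#, this spells F# minor seventh in root position.

F#, A, C#, E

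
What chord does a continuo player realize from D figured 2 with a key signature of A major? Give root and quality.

The figures 2 indicate a seventh chord in third inversion.
In third inversion the root lies a second above the bass: a second above D in A major is E.
The chord tones are D, E, G#, B, giving E dominant seventh.

E dominant seventh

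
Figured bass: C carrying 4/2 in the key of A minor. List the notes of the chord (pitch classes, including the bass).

The written figures 4/2 are shorthand for 6/4/2: the 6 is implied.
A second above C in this key is D.
A fourth above C in this key is F.
A sixth above C in this key is A.
Together with the bass C, this spells D minor seventh in third inversion.

C, D, F, A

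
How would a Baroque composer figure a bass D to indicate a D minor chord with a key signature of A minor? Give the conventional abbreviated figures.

no figures

D is the root of D minor, so the chord is in root position.
A triad in root position is figured 5/3, conventionally abbreviated (no figures — root-position triad).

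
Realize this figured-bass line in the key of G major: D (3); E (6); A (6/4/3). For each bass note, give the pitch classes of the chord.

D, F#, A | E, G, C | A, C, D, F#

D (5/3): D, F#, A.
E (6/3): E, G, C.
A (6/4/3): A, C, D, F#.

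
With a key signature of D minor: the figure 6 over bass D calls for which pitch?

Bb

Counting 5 letter steps above D lands on B; in D minor, that letter is Bb.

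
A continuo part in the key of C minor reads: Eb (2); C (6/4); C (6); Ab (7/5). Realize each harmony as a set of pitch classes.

Eb, F, Ab, C | C, F, Ab | C, Eb, Ab | Ab, C, Eb, G

Eb (6/4/2): Eb, F, Ab, C.
C (6/4): C, F, Ab.
C (6/3): C, Eb, Ab.
Ab (7/5/3): Ab, C, Eb, G.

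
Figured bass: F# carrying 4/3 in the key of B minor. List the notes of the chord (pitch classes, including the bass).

F#, A, B, D

The written figures 4/3 are shorthand for 6/4/3: the 6 is implied.
A third above F# in this key is A.
A fourth above F# in this key is B.
A sixth above F# in this key is D.
Together with the bass F#, this spells B minor seventh in second inversion.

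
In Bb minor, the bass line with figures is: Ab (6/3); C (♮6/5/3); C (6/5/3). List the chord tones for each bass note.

Ab, C, F | C, Eb, Gb, A | C, Eb, Gb, Ab

Ab (6/3): Ab, C, F.
C (♮6/5/3): C, Eb, Gb, A.
C (6/5/3): C, Eb, Gb, Ab.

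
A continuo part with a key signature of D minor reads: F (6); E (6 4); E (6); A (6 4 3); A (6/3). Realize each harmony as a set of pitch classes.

F (6/3): F, A, D.
E (6/4): E, A, C.
E (6/3): E, G, C.
A (6/4/3): A, C, D, F.
A (6/3): A, C, F.

F, A, D | E, A, C | E, G, C | A, C, D, F | A, C, F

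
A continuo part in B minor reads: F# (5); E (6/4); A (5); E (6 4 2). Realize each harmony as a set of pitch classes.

F#, A, C# | E, A, C# | A, C#, E | E, F#, A, C#

F# (5/3): F#, A, C#.
E (6/4): E, A, C#.
A (5/3): A, C#, E.
E (6/4/2): E, F#, A, C#.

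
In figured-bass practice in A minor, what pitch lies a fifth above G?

Counting 4 letter steps above G lands on D; in A minor, that letter is D.

D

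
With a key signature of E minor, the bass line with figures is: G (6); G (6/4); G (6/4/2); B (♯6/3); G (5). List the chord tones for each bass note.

G, B, E | G, C, E | G, A, C, E | B, D, G# | G, B, D

G (6/3): G, B, E.
G (6/4): G, C, E.
G (6/4/2): G, A, C, E.
B (#6/3): B, D, G#.
G (5/3): G, B, D.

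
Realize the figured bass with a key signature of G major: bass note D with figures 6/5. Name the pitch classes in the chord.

D, F#, A, B

The written figures 6/5 are shorthand for 6/5/3: the 3 is implied.
A third above D in this key is F#.
A fifth above D in this key is A.
A sixth above D in this key is B.
Together with the bass D, this spells B minor seventh in first inversion.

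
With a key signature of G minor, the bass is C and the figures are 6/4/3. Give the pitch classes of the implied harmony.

C, Eb, F, A

A third above C in this key is Eb.
A fourth above C in this key is F.
A sixth above C in this key is A.
Together with the bass C, this spells F dominant seventh in second inversion.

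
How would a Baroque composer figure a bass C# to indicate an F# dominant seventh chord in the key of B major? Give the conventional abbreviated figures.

C# is the fifth of F# dominant seventh, so the chord is in second inversion.
A seventh chord in second inversion is figured 6/4/3, conventionally abbreviated 4/3.

4/3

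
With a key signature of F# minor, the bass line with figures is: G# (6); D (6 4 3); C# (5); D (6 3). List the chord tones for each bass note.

G# (6/3): G#, B, E.
D (6/4/3): D, F#, G#, B.
C# (5/3): C#, E, G#.
D (6/3): D, F#, B.

G#, B, E | D, F#, G#, B | C#, E, G# | D, F#, B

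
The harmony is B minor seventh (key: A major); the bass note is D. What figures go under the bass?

D is the third of B minor seventh, so the chord is in first inversion.
A seventh chord in first inversion is figured 6/5/3, conventionally abbreviated 6/5.

6/5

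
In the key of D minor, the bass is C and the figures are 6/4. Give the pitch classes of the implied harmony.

C, F, A

A fourth above C in this key is F.
A sixth above C in this key is A.
Together with the bass C, this spells F major in second inversion.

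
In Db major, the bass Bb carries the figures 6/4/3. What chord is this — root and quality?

Eb minor seventh

The figures 6/4/3 indicate a seventh chord in second inversion.
In second inversion the root lies a fourth above the bass: a fourth above Bb in Db major is Eb.
The chord tones are Bb, Db, Eb, Gb, giving Eb minor seventh.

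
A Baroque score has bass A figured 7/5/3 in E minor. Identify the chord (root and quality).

The figures 7/5/3 indicate a seventh chord in root position.
In root position the bass is the root, so the root is A.
The chord tones are A, C, E, G, giving A minor seventh.

A minor seventh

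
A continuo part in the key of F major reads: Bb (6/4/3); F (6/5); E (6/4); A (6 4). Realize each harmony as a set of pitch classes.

Bb, D, E, G | F, A, C, D | E, A, C | A, D, F

Bb (6/4/3): Bb, D, E, G.
F (6/5/3): F, A, C, D.
E (6/4): E, A, C.
A (6/4): A, D, F.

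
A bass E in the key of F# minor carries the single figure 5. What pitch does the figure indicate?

Counting 4 letter steps above E lands on B; in F# minor, that letter is B.

B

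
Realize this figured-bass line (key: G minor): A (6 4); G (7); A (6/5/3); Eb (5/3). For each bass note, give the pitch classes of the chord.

A (6/4): A, D, F.
G (7/5/3): G, Bb, D, F.
A (6/5/3): A, C, Eb, F.
Eb (5/3): Eb, G, Bb.

A, D, F | G, Bb, D, F | A, C, Eb, F | Eb, G, Bb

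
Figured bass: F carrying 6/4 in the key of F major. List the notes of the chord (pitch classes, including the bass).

A fourth above F in this key is Bb.
A sixth above F in this key is D.
Together with the bass F, this spells Bb major in second inversion.

F, Bb, D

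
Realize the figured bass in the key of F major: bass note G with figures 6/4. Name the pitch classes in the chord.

G, C, E

A fourth above G in this key is C.
A sixth above G in this key is E.
Together with the bass G, this spells C major in second inversion.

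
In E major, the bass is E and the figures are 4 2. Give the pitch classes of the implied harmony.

E, F#, A, C#

The written figures 4 2 are shorthand for 6/4/2: the 6 is implied.
A second above E in this key is F#.
A fourth above E in this key is A.
A sixth above E in this key is C#.
Together with the bass E, this spells F# minor seventh in third inversion.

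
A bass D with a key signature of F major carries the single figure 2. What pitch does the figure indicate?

Counting 1 letter step above D lands on E; in F major, that letter is E.

E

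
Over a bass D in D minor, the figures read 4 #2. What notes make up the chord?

D, E#, G, Bb

The written figures 4 #2 are shorthand for 6/4/2: the 6 is implied.
A second above D in this key is E, raised to E# by the sharp.
A fourth above D in this key is G.
A sixth above D in this key is Bb.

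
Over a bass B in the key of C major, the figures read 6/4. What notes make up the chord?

A fourth above B in this key is E.
A sixth above B in this key is G.
Together with the bass B, this spells E minor in second inversion.

B, E, G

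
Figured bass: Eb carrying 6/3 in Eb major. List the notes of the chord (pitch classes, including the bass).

A third above Eb in this key is G.
A sixth above Eb in this key is C.
Together with the bass Eb, this spells C minor in first inversion.

Eb, G, C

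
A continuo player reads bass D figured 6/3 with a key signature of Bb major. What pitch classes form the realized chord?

A third above D in this key is F.
A sixth above D in this key is Bb.
Together with the bass D, this spells Bb major in first inversion.

D, F, Bb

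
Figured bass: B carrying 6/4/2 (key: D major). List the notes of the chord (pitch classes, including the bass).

A second above B in this key is C#.
A fourth above B in this key is E.
A sixth above B in this key is G.
Together with the bass B, this spells C# half-diminished seventh in third inversion.

B, C#, E, G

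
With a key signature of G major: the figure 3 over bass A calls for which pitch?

C

Counting 2 letter steps above A lands on C; in G major, that letter is C.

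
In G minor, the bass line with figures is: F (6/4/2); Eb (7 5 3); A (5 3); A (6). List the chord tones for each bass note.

F (6/4/2): F, G, Bb, D.
Eb (7/5/3): Eb, G, Bb, D.
A (5/3): A, C, Eb.
A (6/3): A, C, F.

F, G, Bb, D | Eb, G, Bb, D | A, C, Eb | A, C, F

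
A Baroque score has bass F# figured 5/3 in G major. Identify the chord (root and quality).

The figures 5/3 indicate a triad in root position.
In root position the bass is the root, so the root is F#.
The chord tones are F#, A, C, giving F# diminished.

F# diminished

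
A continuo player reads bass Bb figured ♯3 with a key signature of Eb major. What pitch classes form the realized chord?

The written figures ♯3 are shorthand for 5/3: the 5 is implied.
A third above Bb in this key is D, raised to D# by the sharp.
A fifth above Bb in this key is F.

Bb, D#, F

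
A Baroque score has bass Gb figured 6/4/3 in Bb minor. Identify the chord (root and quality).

C half-diminished seventh

The figures 6/4/3 indicate a seventh chord in second inversion.
In second inversion the root lies a fourth above the bass: a fourth above Gb in Bb minor is C.
The chord tones are Gb, Bb, C, Eb, giving C half-diminished seventh.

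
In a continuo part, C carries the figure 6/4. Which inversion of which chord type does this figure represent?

Intervals of 6/4 above the bass form a triad; the bass is the fifth, so this is second inversion.

triad, second inversion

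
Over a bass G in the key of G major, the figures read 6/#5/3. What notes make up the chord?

G, B, D#, E

A third above G in this key is B.
A fifth above G in this key is D, raised to D# by the sharp.
A sixth above G in this key is E.
Together with the bass G, this spells E minor-major seventh in first inversion.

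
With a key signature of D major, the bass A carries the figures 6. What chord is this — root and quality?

F# minor

The figures 6 indicate a triad in first inversion.
In first inversion the root lies a sixth above the bass: a sixth above A in D major is F#.
The chord tones are A, C#, F#, giving F# minor.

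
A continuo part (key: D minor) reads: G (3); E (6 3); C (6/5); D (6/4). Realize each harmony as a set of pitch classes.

G (5/3): G, Bb, D.
E (6/3): E, G, C.
C (6/5/3): C, E, G, A.
D (6/4): D, G, Bb.

G, Bb, D | E, G, C | C, E, G, A | D, G, Bb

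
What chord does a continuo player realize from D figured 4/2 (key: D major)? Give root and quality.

The figures 4/2 indicate a seventh chord in third inversion.
In third inversion the root lies a second above the bass: a second above D in D major is E.
The chord tones are D, E, G, B, giving E minor seventh.

E minor seventh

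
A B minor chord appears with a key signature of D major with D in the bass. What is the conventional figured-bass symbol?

6

D is the third of B minor, so the chord is in first inversion.
A triad in first inversion is figured 6/3, conventionally abbreviated 6.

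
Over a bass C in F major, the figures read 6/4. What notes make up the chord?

A fourth above C in this key is F.
A sixth above C in this key is A.
Together with the bass C, this spells F major in second inversion.

C, F, A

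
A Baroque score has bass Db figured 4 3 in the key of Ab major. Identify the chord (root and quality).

G half-diminished seventh

The figures 4 3 indicate a seventh chord in second inversion.
In second inversion the root lies a fourth above the bass: a fourth above Db in Ab major is G.
The chord tones are Db, F, G, Bb, giving G half-diminished seventh.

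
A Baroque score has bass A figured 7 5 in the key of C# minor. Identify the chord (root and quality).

A major seventh

The figures 7 5 indicate a seventh chord in root position.
In root position the bass is the root, so the root is A.
The chord tones are A, C#, E, G#, giving A major seventh.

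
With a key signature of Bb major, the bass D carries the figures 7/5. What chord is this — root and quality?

D minor seventh

The figures 7/5 indicate a seventh chord in root position.
In root position the bass is the root, so the root is D.
The chord tones are D, F, A, C, giving D minor seventh.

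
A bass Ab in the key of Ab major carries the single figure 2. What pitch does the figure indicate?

Counting 1 letter step above Ab lands on B; in Ab major, that letter is Bb.

Bb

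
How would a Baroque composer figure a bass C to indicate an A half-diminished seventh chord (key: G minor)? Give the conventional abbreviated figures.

6/5

C is the third of A half-diminished seventh, so the chord is in first inversion.
A seventh chord in first inversion is figured 6/5/3, conventionally abbreviated 6/5.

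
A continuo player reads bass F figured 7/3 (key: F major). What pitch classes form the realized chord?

F, A, C, E

The written figures 7/3 are shorthand for 7/5/3: the 5 is implied.
A third above F in this key is A.
A fifth above F in this key is C.
A seventh above F in this key is E.
Together with the bass F, this spells F major seventh in root position.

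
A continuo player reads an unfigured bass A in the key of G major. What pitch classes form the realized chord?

An unfigured bass implies 5/3.
A third above A in this key is C.
A fifth above A in this key is E.
Together with the bass A, this spells A minor in root position.

A, C, E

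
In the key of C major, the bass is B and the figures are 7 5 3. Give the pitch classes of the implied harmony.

A third above B in this key is D.
A fifth above B in this key is F.
A seventh above B in this key is A.
Together with the bass B, this spells B half-diminished seventh in root position.

B, D, F, A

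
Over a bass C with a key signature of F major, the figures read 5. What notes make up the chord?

C, E, G

The written figures 5 are shorthand for 5/3: the 3 is implied.
A third above C in this key is E.
A fifth above C in this key is G.
Together with the bass C, this spells C major in root position.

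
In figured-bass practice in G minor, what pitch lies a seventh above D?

C

Counting 6 letter steps above D lands on C; in G minor, that letter is C.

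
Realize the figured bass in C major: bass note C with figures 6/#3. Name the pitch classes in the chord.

A third above C in this key is E, raised to E# by the sharp.
A sixth above C in this key is A.

C, E#, A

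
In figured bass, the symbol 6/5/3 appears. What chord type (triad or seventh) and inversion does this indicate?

seventh chord, first inversion

Intervals of 6/5/3 above the bass form a seventh chord; the bass is the third, so this is first inversion.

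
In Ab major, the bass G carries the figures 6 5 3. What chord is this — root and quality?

The figures 6 5 3 indicate a seventh chord in first inversion.
In first inversion the root lies a sixth above the bass: a sixth above G in Ab major is Eb.
The chord tones are G, Bb, Db, Eb, giving Eb dominant seventh.

Eb dominant seventh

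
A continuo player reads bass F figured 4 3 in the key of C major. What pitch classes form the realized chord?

F, A, B, D

The written figures 4 3 are shorthand for 6/4/3: the 6 is implied.
A third above F in this key is A.
A fourth above F in this key is B.
A sixth above F in this key is D.
Together with the bass F, this spells B half-diminished seventh in second inversion.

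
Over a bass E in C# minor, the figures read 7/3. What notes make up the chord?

E, G#, B, D#

The written figures 7/3 are shorthand for 7/5/3: the 5 is implied.
A third above E in this key is G#.
A fifth above E in this key is B.
A seventh above E in this key is D#.
Together with the bass E, this spells E major seventh in root position.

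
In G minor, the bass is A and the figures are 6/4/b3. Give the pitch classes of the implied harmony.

A, Cb, D, F

A third above A in this key is C, lowered to Cb by the flat.
A fourth above A in this key is D.
A sixth above A in this key is F.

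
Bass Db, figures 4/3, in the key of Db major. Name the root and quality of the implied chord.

The figures 4/3 indicate a seventh chord in second inversion.
In second inversion the root lies a fourth above the bass: a fourth above Db in Db major is Gb.
The chord tones are Db, F, Gb, Bb, giving Gb major seventh.

Gb major seventh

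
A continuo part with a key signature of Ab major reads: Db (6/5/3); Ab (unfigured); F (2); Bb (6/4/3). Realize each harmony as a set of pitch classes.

Db, F, Ab, Bb | Ab, C, Eb | F, G, Bb, Db | Bb, Db, Eb, G

Db (6/5/3): Db, F, Ab, Bb.
Ab (5/3): Ab, C, Eb.
F (6/4/2): F, G, Bb, Db.
Bb (6/4/3): Bb, Db, Eb, G.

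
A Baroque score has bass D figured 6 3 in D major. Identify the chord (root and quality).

B minor

The figures 6 3 indicate a triad in first inversion.
In first inversion the root lies a sixth above the bass: a sixth above D in D major is B.
The chord tones are D, F#, B, giving B minor.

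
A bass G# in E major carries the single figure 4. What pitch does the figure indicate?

Counting 3 letter steps above G# lands on C; in E major, that letter is C#.

C#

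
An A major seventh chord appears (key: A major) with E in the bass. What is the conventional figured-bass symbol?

E is the fifth of A major seventh, so the chord is in second inversion.
A seventh chord in second inversion is figured 6/4/3, conventionally abbreviated 4/3.

4/3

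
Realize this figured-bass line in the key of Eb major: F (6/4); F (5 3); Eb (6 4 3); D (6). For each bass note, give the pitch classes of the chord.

F, Bb, D | F, Ab, C | Eb, G, Ab, C | D, F, Bb

F (6/4): F, Bb, D.
F (5/3): F, Ab, C.
Eb (6/4/3): Eb, G, Ab, C.
D (6/3): D, F, Bb.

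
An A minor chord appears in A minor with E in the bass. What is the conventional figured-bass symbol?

E is the fifth of A minor, so the chord is in second inversion.
A triad in second inversion is figured 6/4, conventionally abbreviated 6/4.

6/4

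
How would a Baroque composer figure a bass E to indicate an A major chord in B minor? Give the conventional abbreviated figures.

6/4

E is the fifth of A major, so the chord is in second inversion.
A triad in second inversion is figured 6/4, conventionally abbreviated 6/4.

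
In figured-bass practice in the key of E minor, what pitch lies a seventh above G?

F#

Counting 6 letter steps above G lands on F; in E minor, that letter is F#.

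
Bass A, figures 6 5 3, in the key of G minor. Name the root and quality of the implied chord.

F dominant seventh

The figures 6 5 3 indicate a seventh chord in first inversion.
In first inversion the root lies a sixth above the bass: a sixth above A in G minor is F.
The chord tones are A, C, Eb, F, giving F dominant seventh.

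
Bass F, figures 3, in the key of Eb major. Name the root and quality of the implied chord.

F minor

The figures 3 indicate a triad in root position.
In root position the bass is the root, so the root is F.
The chord tones are F, Ab, C, giving F minor.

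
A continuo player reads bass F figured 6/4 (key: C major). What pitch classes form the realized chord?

A fourth above F in this key is B.
A sixth above F in this key is D.
Together with the bass F, this spells B diminished in second inversion.

F, B, D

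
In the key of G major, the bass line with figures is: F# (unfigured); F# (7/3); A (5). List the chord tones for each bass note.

F# (5/3): F#, A, C.
F# (7/5/3): F#, A, C, E.
A (5/3): A, C, E.

F#, A, C | F#, A, C, E | A, C, E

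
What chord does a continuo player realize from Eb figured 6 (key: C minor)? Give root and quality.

C minor

The figures 6 indicate a triad in first inversion.
In first inversion the root lies a sixth above the bass: a sixth above Eb in C minor is C.
The chord tones are Eb, G, C, giving C minor.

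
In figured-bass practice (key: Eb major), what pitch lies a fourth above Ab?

D

Counting 3 letter steps above Ab lands on D; in Eb major, that letter is D.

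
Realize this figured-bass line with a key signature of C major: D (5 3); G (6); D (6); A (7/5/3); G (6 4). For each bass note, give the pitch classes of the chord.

D, F, A | G, B, E | D, F, B | A, C, E, G | G, C, E

D (5/3): D, F, A.
G (6/3): G, B, E.
D (6/3): D, F, B.
A (7/5/3): A, C, E, G.
G (6/4): G, C, E.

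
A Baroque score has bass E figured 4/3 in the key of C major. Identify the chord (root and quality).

A minor seventh

The figures 4/3 indicate a seventh chord in second inversion.
In second inversion the root lies a fourth above the bass: a fourth above E in C major is A.
The chord tones are E, G, A, C, giving A minor seventh.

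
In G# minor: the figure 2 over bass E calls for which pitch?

F#

Counting 1 letter step above E lands on F; in G# minor, that letter is F#.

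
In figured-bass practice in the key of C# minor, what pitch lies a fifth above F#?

C#

Counting 4 letter steps above F# lands on C; in C# minor, that letter is C#.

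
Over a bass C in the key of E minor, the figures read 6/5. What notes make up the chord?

C, E, G, A

The written figures 6/5 are shorthand for 6/5/3: the 3 is implied.
A third above C in this key is E.
A fifth above C in this key is G.
A sixth above C in this key is A.
Together with the bass C, this spells A minor seventh in first inversion.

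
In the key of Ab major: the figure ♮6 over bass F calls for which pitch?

D

Counting 5 letter steps above F lands on D; in Ab major, that letter is Db.
The ♮6 figure makes it natural, giving D.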